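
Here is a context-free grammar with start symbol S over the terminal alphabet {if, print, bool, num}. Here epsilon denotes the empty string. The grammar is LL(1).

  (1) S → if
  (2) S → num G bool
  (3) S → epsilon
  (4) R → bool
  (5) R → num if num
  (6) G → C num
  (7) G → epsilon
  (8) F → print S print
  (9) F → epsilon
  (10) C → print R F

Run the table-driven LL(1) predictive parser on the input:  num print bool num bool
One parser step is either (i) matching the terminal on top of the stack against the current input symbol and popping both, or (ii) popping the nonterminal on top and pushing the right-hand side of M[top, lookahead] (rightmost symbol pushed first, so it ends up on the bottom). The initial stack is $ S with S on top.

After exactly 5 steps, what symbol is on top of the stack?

R

     Stack                 Input                      Action
  1  $ S                   num print bool num bool $  expand S → num G bool
  2  $ bool G num          num print bool num bool $  match num
  3  $ bool G              print bool num bool $      expand G → C num
  4  $ bool num C          print bool num bool $      expand C → print R F
  5  $ bool num F R print  print bool num bool $      match print
Stack after step 5: $ bool num F R (top = R).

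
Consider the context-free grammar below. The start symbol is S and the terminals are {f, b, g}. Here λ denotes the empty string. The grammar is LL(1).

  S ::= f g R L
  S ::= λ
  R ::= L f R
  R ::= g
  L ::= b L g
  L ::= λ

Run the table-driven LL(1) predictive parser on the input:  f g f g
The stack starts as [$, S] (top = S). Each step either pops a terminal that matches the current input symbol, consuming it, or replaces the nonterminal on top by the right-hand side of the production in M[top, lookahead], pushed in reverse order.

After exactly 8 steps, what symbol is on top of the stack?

L

step 1: stack=$ S  input=f g f g $  — expand S ::= f g R L
step 2: stack=$ L R g f  input=f g f g $  — match f
step 3: stack=$ L R g  input=g f g $  — match g
step 4: stack=$ L R  input=f g $  — expand R ::= L f R
step 5: stack=$ L R f L  input=f g $  — expand L ::= λ
step 6: stack=$ L R f  input=f g $  — match f
step 7: stack=$ L R  input=g $  — expand R ::= g
step 8: stack=$ L g  input=g $  — match g
Stack after step 8: $ L (top = L).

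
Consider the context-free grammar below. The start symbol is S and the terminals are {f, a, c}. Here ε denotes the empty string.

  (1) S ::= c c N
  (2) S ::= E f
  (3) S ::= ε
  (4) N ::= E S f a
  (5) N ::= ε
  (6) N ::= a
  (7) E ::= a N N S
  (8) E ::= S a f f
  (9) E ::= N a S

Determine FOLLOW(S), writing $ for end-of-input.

{$, a, c, f}

FIRST(S) = {ε, a, c}  (via E f)
FIRST(N) = {ε, a, c}  (via E S f a)
FIRST(E) = {a, c}  (via S a f f, N a S)
FOLLOW(S) includes $ since S is the start symbol.
FOLLOW(E): in S::=E f, E is followed by f with FIRST {f}; in N::=E S f a, E is followed by S f a with FIRST {a, c, f}. Thus FOLLOW(E) = {a, c, f}.
FOLLOW(S): in N::=E S f a, S is followed by f a with FIRST {f}; in E::=a N N S, the suffix after S is empty, so FOLLOW(S) ⊇ FOLLOW(E) = {a, c, f}; in E::=S a f f, S is followed by a f f with FIRST {a}; in E::=N a S, the suffix after S is empty, so FOLLOW(S) ⊇ FOLLOW(E) = {a, c, f}. Thus FOLLOW(S) = {$, a, c, f}.
FOLLOW(N): in S::=c c N, the suffix after N is empty, so FOLLOW(N) ⊇ FOLLOW(S) = {$, a, c, f}; in E::=a N N S (occurrence 1), N is followed by N S with FIRST {ε, a, c}; in E::=a N N S (occurrence 1), the suffix after N is nullable, so FOLLOW(N) ⊇ FOLLOW(E) = {a, c, f}; in E::=a N N S (occurrence 2), N is followed by S with FIRST {ε, a, c}; in E::=a N N S (occurrence 2), the suffix after N is nullable, so FOLLOW(N) ⊇ FOLLOW(E) = {a, c, f}; in E::=N a S, N is followed by a S with FIRST {a}. Thus FOLLOW(N) = {$, a, c, f}.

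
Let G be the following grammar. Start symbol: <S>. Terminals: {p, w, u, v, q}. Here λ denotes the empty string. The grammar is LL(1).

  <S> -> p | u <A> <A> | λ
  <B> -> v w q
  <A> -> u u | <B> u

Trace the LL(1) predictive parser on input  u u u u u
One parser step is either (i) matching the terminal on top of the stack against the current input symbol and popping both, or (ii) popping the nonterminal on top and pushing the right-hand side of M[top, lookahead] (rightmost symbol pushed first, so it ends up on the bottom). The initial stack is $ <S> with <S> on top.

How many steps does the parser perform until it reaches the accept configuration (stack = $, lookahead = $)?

8

     Stack        Input        Action
  1  $ <S>        u u u u u $  expand <S> -> u <A> <A>
  2  $ <A> <A> u  u u u u u $  match u
  3  $ <A> <A>    u u u u $    expand <A> -> u u
  4  $ <A> u u    u u u u $    match u
  5  $ <A> u      u u u $      match u
  6  $ <A>        u u $        expand <A> -> u u
  7  $ u u        u u $        match u
  8  $ u          u $          match u
Accept reached after 8 steps.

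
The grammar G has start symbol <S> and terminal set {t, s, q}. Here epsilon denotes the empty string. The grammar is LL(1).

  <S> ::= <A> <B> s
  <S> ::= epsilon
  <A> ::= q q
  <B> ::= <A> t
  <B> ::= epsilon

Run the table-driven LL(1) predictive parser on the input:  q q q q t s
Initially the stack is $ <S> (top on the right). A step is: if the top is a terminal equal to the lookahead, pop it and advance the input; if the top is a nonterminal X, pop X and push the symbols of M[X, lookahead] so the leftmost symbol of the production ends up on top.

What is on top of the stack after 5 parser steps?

step 1: stack=$ <S>  input=q q q q t s $  — expand <S> ::= <A> <B> s
step 2: stack=$ s <B> <A>  input=q q q q t s $  — expand <A> ::= q q
step 3: stack=$ s <B> q q  input=q q q q t s $  — match q
step 4: stack=$ s <B> q  input=q q q t s $  — match q
step 5: stack=$ s <B>  input=q q t s $  — expand <B> ::= <A> t
Stack after step 5: $ s t <A> (top = <A>).

<A>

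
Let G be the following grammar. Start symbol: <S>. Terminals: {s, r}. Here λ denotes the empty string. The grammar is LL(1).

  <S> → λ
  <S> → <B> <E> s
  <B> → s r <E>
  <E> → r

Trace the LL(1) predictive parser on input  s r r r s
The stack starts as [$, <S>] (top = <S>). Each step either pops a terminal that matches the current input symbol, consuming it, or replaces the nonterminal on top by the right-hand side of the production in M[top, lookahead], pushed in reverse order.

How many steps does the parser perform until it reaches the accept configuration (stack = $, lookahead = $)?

     Stack            Input        Action
  1  $ <S>            s r r r s $  expand <S> → <B> <E> s
  2  $ s <E> <B>      s r r r s $  expand <B> → s r <E>
  3  $ s <E> <E> r s  s r r r s $  match s
  4  $ s <E> <E> r    r r r s $    match r
  5  $ s <E> <E>      r r s $      expand <E> → r
  6  $ s <E> r        r r s $      match r
  7  $ s <E>          r s $        expand <E> → r
  8  $ s r            r s $        match r
  9  $ s              s $          match s
Accept reached after 9 steps.

9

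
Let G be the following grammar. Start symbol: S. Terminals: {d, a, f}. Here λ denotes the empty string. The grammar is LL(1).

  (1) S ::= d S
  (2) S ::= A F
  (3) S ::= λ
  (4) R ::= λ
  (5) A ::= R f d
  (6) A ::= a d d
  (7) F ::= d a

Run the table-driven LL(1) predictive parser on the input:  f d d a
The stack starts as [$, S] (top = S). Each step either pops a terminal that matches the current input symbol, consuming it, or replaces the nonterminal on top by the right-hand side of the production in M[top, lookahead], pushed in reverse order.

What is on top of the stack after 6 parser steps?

d

step 1: stack=$ S  input=f d d a $  — expand S ::= A F
step 2: stack=$ F A  input=f d d a $  — expand A ::= R f d
step 3: stack=$ F d f R  input=f d d a $  — expand R ::= λ
step 4: stack=$ F d f  input=f d d a $  — match f
step 5: stack=$ F d  input=d d a $  — match d
step 6: stack=$ F  input=d a $  — expand F ::= d a
Stack after step 6: $ a d (top = d).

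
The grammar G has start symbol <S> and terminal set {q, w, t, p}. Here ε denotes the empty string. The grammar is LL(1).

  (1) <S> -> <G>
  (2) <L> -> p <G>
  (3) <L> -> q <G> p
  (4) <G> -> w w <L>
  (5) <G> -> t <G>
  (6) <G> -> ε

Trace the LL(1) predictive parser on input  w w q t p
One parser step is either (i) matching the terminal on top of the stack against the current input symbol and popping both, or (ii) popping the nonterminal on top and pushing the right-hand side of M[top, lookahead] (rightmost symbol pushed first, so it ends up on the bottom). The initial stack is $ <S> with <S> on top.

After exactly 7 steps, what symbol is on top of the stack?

     Stack      Input        Action
  1  $ <S>      w w q t p $  expand <S> -> <G>
  2  $ <G>      w w q t p $  expand <G> -> w w <L>
  3  $ <L> w w  w w q t p $  match w
  4  $ <L> w    w q t p $    match w
  5  $ <L>      q t p $      expand <L> -> q <G> p
  6  $ p <G> q  q t p $      match q
  7  $ p <G>    t p $        expand <G> -> t <G>
Stack after step 7: $ p <G> t (top = t).

t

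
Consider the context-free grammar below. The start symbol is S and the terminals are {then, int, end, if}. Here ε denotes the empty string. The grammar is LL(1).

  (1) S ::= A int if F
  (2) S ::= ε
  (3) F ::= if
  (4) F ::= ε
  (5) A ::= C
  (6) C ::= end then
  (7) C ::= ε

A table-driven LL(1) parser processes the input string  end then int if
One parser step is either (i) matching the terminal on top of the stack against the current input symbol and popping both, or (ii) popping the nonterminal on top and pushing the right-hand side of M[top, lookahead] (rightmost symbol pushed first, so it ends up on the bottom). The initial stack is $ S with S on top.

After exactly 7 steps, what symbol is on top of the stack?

     Stack                Input              Action
  1  $ S                  end then int if $  expand S ::= A int if F
  2  $ F if int A         end then int if $  expand A ::= C
  3  $ F if int C         end then int if $  expand C ::= end then
  4  $ F if int then end  end then int if $  match end
  5  $ F if int then      then int if $      match then
  6  $ F if int           int if $           match int
  7  $ F if               if $               match if
Stack after step 7: $ F (top = F).

F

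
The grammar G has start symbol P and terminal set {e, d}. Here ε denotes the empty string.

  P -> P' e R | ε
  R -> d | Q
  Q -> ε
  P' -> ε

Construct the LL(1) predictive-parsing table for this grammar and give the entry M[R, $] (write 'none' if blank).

FIRST(Q): from Q->ε we get {ε}. So FIRST(Q) = {ε}.
FIRST(P'): from P'->ε we get {ε}. So FIRST(P') = {ε}.
FIRST(P): from P->P' e R we get {e}; from P->ε we get {ε}. So FIRST(P) = {ε, e}.
FIRST(R): from R->d we get {d}; from R->Q we get {ε}. So FIRST(R) = {ε, d}.
FOLLOW(P) includes $ since P is the start symbol.
FOLLOW(P): P appears on no right-hand side. Thus FOLLOW(P) = {$}.
FOLLOW(R): in P->P' e R, the suffix after R is empty, so FOLLOW(R) ⊇ FOLLOW(P) = {$}. Thus FOLLOW(R) = {$}.
For R -> d: FIRST(d) = {d}, so it goes in M[R, t] for t ∈ {d}.
For R -> Q: FIRST(Q) = {ε}, so it goes in M[R, t] for t ∈ {}; since ε ∈ FIRST, also for every t ∈ FOLLOW(R) = {$}.

R -> Q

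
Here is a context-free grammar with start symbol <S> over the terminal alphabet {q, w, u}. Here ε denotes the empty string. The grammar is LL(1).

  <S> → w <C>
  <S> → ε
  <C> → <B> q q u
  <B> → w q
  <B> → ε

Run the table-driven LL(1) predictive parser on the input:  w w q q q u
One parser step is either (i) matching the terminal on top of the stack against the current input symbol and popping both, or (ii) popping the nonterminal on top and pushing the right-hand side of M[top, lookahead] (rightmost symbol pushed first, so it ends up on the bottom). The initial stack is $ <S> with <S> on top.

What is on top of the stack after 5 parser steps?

step 1: stack=$ <S>  input=w w q q q u $  — expand <S> → w <C>
step 2: stack=$ <C> w  input=w w q q q u $  — match w
step 3: stack=$ <C>  input=w q q q u $  — expand <C> → <B> q q u
step 4: stack=$ u q q <B>  input=w q q q u $  — expand <B> → w q
step 5: stack=$ u q q q w  input=w q q q u $  — match w
Stack after step 5: $ u q q q (top = q).

q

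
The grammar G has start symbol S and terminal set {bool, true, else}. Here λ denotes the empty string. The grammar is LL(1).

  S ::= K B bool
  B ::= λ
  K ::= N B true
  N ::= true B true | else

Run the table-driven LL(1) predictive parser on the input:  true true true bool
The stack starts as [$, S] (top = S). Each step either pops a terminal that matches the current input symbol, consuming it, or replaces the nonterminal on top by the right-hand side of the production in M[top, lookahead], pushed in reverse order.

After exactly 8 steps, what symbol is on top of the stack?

step 1: stack=$ S  input=true true true bool $  — expand S ::= K B bool
step 2: stack=$ bool B K  input=true true true bool $  — expand K ::= N B true
step 3: stack=$ bool B true B N  input=true true true bool $  — expand N ::= true B true
step 4: stack=$ bool B true B true B true  input=true true true bool $  — match true
step 5: stack=$ bool B true B true B  input=true true bool $  — expand B ::= λ
step 6: stack=$ bool B true B true  input=true true bool $  — match true
step 7: stack=$ bool B true B  input=true bool $  — expand B ::= λ
step 8: stack=$ bool B true  input=true bool $  — match true
Stack after step 8: $ bool B (top = B).

B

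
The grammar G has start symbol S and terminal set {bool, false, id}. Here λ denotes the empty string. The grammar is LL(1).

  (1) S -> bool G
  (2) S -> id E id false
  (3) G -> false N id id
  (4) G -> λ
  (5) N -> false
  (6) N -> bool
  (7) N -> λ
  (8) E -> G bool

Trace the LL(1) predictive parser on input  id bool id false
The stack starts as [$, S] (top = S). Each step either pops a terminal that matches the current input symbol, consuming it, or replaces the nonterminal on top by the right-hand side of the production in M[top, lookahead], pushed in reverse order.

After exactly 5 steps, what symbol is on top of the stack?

step 1: stack=$ S  input=id bool id false $  — expand S -> id E id false
step 2: stack=$ false id E id  input=id bool id false $  — match id
step 3: stack=$ false id E  input=bool id false $  — expand E -> G bool
step 4: stack=$ false id bool G  input=bool id false $  — expand G -> λ
step 5: stack=$ false id bool  input=bool id false $  — match bool
Stack after step 5: $ false id (top = id).

id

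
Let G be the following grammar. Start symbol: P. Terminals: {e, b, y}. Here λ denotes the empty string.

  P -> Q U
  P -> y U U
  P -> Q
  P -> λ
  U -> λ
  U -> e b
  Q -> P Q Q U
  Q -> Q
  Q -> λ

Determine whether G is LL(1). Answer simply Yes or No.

FIRST(P) = {λ, e, y}
FIRST(U) = {λ, e}
FIRST(Q) = {λ, e, y}
FOLLOW(P) = {$, e, y}
FOLLOW(U) = {$, e, y}
FOLLOW(Q) = {$, e, y}
Cell M[P, $] receives both P -> Q U and P -> Q and P -> λ — the grammar is not LL(1).

No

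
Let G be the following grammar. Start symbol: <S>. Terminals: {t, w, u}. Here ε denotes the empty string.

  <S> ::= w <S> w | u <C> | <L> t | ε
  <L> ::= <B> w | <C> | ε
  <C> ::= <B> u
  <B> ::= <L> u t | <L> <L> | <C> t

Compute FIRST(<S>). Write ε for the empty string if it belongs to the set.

FIRST(<S>) = {ε, t, u, w}  (via <L> t)
FIRST(<L>) = {ε, u, w}  (via <B> w, <C>)
FIRST(<C>) = {u, w}  (via <B> u)
FIRST(<B>) = {ε, u, w}  (via <L> u t, <L> <L>, <C> t)

{ε, t, u, w}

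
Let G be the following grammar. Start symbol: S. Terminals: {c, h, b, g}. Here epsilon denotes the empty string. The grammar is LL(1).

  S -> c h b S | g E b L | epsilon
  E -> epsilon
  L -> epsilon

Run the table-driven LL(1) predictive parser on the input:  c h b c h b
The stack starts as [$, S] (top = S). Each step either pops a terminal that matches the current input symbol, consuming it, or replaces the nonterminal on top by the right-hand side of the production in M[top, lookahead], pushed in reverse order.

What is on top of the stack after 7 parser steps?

     Stack      Input          Action
  1  $ S        c h b c h b $  expand S -> c h b S
  2  $ S b h c  c h b c h b $  match c
  3  $ S b h    h b c h b $    match h
  4  $ S b      b c h b $      match b
  5  $ S        c h b $        expand S -> c h b S
  6  $ S b h c  c h b $        match c
  7  $ S b h    h b $          match h
Stack after step 7: $ S b (top = b).

b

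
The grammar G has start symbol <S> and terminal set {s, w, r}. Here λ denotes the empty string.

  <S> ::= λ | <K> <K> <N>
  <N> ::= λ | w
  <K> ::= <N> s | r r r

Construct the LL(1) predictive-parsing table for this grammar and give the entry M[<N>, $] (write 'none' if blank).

<N> ::= λ

FIRST(<N>) = {λ, w}
FIRST(<K>) = {r, s, w}  (via <N> s)
FIRST(<S>) = {λ, r, s, w}  (via <K> <K> <N>)
FOLLOW(<S>) includes $ since <S> is the start symbol.
FOLLOW(<S>): <S> appears on no right-hand side. Thus FOLLOW(<S>) = {$}.
FOLLOW(<N>): in <S>::=<K> <K> <N>, the suffix after <N> is empty, so FOLLOW(<N>) ⊇ FOLLOW(<S>) = {$}; in <K>::=<N> s, <N> is followed by s with FIRST {s}. Thus FOLLOW(<N>) = {$, s}.
For <N> ::= λ: FIRST(λ) = {λ}, so it goes in M[<N>, t] for t ∈ {}; since λ ∈ FIRST, also for every t ∈ FOLLOW(<N>) = {$, s}.
For <N> ::= w: FIRST(w) = {w}, so it goes in M[<N>, t] for t ∈ {w}.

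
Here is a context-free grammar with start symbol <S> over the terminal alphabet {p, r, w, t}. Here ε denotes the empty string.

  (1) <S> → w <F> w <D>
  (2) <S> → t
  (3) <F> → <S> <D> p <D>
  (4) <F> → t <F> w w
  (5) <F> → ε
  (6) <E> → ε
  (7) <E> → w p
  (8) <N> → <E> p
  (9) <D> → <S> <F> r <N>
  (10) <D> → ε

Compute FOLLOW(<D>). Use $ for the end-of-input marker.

{$, p, r, t, w}

FIRST(<S>) = {t, w}
FIRST(<E>) = {ε, w}
FIRST(<F>) = {ε, t, w}  (via <S> <D> p <D>)
FIRST(<N>) = {p, w}  (via <E> p)
FIRST(<D>) = {ε, t, w}  (via <S> <F> r <N>)
FOLLOW(<S>) includes $ since <S> is the start symbol.
FOLLOW(<S>): in <F>→<S> <D> p <D>, <S> is followed by <D> p <D> with FIRST {p, t, w}; in <D>→<S> <F> r <N>, <S> is followed by <F> r <N> with FIRST {r, t, w}. Thus FOLLOW(<S>) = {$, p, r, t, w}.
FOLLOW(<F>): in <S>→w <F> w <D>, <F> is followed by w <D> with FIRST {w}; in <F>→t <F> w w, <F> is followed by w w with FIRST {w}; in <D>→<S> <F> r <N>, <F> is followed by r <N> with FIRST {r}. Thus FOLLOW(<F>) = {r, w}.
FOLLOW(<E>): in <N>→<E> p, <E> is followed by p with FIRST {p}. Thus FOLLOW(<E>) = {p}.
FOLLOW(<D>): in <S>→w <F> w <D>, the suffix after <D> is empty, so FOLLOW(<D>) ⊇ FOLLOW(<S>) = {$, p, r, t, w}; in <F>→<S> <D> p <D> (occurrence 1), <D> is followed by p <D> with FIRST {p}; in <F>→<S> <D> p <D> (occurrence 2), the suffix after <D> is empty, so FOLLOW(<D>) ⊇ FOLLOW(<F>) = {r, w}. Thus FOLLOW(<D>) = {$, p, r, t, w}.
FOLLOW(<N>): in <D>→<S> <F> r <N>, the suffix after <N> is empty, so FOLLOW(<N>) ⊇ FOLLOW(<D>) = {$, p, r, t, w}. Thus FOLLOW(<N>) = {$, p, r, t, w}.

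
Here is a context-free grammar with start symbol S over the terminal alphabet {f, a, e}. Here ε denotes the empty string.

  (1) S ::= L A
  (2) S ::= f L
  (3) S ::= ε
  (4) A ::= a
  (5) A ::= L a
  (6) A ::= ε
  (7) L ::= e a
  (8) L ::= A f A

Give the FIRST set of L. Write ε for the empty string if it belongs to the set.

{a, e, f}

FIRST(S): from S::=L A we get {a, e, f}; from S::=f L we get {f}; from S::=ε we get {ε}. So FIRST(S) = {ε, a, e, f}.
FIRST(A): from A::=a we get {a}; from A::=L a we get {a, e, f}; from A::=ε we get {ε}. So FIRST(A) = {ε, a, e, f}.
FIRST(L): from L::=e a we get {e}; from L::=A f A we get {a, e, f}. So FIRST(L) = {a, e, f}.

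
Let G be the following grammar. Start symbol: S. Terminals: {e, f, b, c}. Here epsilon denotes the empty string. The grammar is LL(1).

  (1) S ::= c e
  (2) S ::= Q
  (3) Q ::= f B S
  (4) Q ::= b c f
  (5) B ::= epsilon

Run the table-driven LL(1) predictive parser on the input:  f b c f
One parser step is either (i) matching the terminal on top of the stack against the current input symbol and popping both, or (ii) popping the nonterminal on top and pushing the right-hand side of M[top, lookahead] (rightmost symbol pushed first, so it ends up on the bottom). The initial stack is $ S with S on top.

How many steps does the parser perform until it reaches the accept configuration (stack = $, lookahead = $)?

9

     Stack    Input      Action
  1  $ S      f b c f $  expand S ::= Q
  2  $ Q      f b c f $  expand Q ::= f B S
  3  $ S B f  f b c f $  match f
  4  $ S B    b c f $    expand B ::= epsilon
  5  $ S      b c f $    expand S ::= Q
  6  $ Q      b c f $    expand Q ::= b c f
  7  $ f c b  b c f $    match b
  8  $ f c    c f $      match c
  9  $ f      f $        match f
Accept reached after 9 steps.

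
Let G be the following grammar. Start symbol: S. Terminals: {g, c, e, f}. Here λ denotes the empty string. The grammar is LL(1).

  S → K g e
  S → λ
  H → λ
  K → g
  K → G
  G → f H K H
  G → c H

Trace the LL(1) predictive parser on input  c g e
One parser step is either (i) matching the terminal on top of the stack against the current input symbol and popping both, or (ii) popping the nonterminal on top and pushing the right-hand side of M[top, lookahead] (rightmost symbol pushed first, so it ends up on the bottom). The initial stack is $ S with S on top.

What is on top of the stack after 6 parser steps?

step 1: stack=$ S  input=c g e $  — expand S → K g e
step 2: stack=$ e g K  input=c g e $  — expand K → G
step 3: stack=$ e g G  input=c g e $  — expand G → c H
step 4: stack=$ e g H c  input=c g e $  — match c
step 5: stack=$ e g H  input=g e $  — expand H → λ
step 6: stack=$ e g  input=g e $  — match g
Stack after step 6: $ e (top = e).

e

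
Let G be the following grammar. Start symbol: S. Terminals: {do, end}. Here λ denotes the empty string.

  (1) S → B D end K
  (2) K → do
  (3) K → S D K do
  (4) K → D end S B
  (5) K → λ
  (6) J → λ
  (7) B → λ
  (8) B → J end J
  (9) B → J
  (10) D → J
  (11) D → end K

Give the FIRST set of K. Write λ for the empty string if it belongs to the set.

{λ, do, end}

FIRST(J) = {λ}
FIRST(B) = {λ, end}  (via J end J, J)
FIRST(D) = {λ, end}  (via J)
FIRST(S) = {end}  (via B D end K)
FIRST(K) = {λ, do, end}  (via S D K do, D end S B)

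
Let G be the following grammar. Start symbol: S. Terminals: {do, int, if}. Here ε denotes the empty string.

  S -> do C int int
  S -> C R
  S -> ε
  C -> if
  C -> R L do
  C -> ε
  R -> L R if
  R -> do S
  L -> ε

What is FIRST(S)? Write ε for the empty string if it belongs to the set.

{ε, do, if}

FIRST(L): from L->ε we get {ε}. So FIRST(L) = {ε}.
FIRST(R): from R->L R if we get {do}; from R->do S we get {do}. So FIRST(R) = {do}.
FIRST(C): from C->if we get {if}; from C->R L do we get {do}; from C->ε we get {ε}. So FIRST(C) = {ε, do, if}.
FIRST(S): from S->do C int int we get {do}; from S->C R we get {do, if}; from S->ε we get {ε}. So FIRST(S) = {ε, do, if}.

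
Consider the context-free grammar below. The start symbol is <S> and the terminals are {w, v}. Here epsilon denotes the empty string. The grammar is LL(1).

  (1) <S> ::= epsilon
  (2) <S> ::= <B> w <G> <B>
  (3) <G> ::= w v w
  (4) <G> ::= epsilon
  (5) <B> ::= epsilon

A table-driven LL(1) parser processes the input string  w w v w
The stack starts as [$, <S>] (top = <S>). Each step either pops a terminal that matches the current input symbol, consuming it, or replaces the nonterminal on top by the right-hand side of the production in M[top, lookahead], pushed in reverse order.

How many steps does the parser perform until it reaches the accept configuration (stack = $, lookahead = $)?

8

step 1: stack=$ <S>  input=w w v w $  — expand <S> ::= <B> w <G> <B>
step 2: stack=$ <B> <G> w <B>  input=w w v w $  — expand <B> ::= epsilon
step 3: stack=$ <B> <G> w  input=w w v w $  — match w
step 4: stack=$ <B> <G>  input=w v w $  — expand <G> ::= w v w
step 5: stack=$ <B> w v w  input=w v w $  — match w
step 6: stack=$ <B> w v  input=v w $  — match v
step 7: stack=$ <B> w  input=w $  — match w
step 8: stack=$ <B>  input=$  — expand <B> ::= epsilon
Accept reached after 8 steps.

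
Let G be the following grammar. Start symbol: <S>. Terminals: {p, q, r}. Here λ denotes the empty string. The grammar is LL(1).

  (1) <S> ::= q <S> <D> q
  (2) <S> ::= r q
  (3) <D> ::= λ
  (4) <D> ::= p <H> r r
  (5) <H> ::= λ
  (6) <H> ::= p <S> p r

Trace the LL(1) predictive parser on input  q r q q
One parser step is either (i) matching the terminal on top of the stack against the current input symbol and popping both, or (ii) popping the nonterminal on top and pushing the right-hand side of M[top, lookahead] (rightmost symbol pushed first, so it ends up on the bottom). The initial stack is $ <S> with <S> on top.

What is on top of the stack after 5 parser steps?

<D>

step 1: stack=$ <S>  input=q r q q $  — expand <S> ::= q <S> <D> q
step 2: stack=$ q <D> <S> q  input=q r q q $  — match q
step 3: stack=$ q <D> <S>  input=r q q $  — expand <S> ::= r q
step 4: stack=$ q <D> q r  input=r q q $  — match r
step 5: stack=$ q <D> q  input=q q $  — match q
Stack after step 5: $ q <D> (top = <D>).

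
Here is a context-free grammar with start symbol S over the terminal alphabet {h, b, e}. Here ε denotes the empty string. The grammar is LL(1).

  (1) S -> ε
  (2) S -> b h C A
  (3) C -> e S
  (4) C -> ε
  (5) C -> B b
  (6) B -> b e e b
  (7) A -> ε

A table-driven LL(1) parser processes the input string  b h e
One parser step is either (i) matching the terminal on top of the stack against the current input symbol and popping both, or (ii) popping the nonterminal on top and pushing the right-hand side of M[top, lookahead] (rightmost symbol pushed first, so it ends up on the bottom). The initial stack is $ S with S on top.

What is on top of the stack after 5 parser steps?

     Stack      Input    Action
  1  $ S        b h e $  expand S -> b h C A
  2  $ A C h b  b h e $  match b
  3  $ A C h    h e $    match h
  4  $ A C      e $      expand C -> e S
  5  $ A S e    e $      match e
Stack after step 5: $ A S (top = S).

S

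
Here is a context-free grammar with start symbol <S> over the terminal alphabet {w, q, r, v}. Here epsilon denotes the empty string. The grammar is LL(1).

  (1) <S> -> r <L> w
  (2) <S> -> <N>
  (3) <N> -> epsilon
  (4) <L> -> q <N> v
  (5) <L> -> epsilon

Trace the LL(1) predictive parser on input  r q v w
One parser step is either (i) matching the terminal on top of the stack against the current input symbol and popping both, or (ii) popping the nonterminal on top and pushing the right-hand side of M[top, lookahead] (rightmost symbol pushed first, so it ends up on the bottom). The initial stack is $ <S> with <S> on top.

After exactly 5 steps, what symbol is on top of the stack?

v

     Stack        Input      Action
  1  $ <S>        r q v w $  expand <S> -> r <L> w
  2  $ w <L> r    r q v w $  match r
  3  $ w <L>      q v w $    expand <L> -> q <N> v
  4  $ w v <N> q  q v w $    match q
  5  $ w v <N>    v w $      expand <N> -> epsilon
Stack after step 5: $ w v (top = v).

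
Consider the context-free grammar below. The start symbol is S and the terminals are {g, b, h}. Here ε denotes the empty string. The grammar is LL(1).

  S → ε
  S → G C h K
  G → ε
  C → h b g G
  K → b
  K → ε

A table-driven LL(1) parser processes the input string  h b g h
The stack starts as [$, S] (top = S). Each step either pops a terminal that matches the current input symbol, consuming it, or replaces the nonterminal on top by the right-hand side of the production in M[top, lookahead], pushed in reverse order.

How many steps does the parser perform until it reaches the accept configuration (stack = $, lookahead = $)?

step 1: stack=$ S  input=h b g h $  — expand S → G C h K
step 2: stack=$ K h C G  input=h b g h $  — expand G → ε
step 3: stack=$ K h C  input=h b g h $  — expand C → h b g G
step 4: stack=$ K h G g b h  input=h b g h $  — match h
step 5: stack=$ K h G g b  input=b g h $  — match b
step 6: stack=$ K h G g  input=g h $  — match g
step 7: stack=$ K h G  input=h $  — expand G → ε
step 8: stack=$ K h  input=h $  — match h
step 9: stack=$ K  input=$  — expand K → ε
Accept reached after 9 steps.

9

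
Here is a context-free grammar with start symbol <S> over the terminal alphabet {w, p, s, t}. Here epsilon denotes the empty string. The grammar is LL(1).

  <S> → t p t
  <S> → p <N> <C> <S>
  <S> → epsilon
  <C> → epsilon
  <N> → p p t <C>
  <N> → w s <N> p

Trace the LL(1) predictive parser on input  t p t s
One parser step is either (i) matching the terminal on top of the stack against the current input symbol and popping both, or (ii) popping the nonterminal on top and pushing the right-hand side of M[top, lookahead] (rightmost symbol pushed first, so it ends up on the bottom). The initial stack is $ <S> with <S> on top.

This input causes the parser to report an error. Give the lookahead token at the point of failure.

s

     Stack    Input      Action
  1  $ <S>    t p t s $  expand <S> → t p t
  2  $ t p t  t p t s $  match t
  3  $ t p    p t s $    match p
  4  $ t      t s $      match t
  5  $        s $        error: stack empty but input remains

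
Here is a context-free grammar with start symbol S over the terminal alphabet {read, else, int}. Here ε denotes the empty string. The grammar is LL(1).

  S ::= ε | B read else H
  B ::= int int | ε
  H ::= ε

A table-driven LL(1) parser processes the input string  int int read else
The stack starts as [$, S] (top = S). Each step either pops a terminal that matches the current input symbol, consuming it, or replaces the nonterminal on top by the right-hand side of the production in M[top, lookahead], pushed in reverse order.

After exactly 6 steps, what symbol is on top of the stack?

step 1: stack=$ S  input=int int read else $  — expand S ::= B read else H
step 2: stack=$ H else read B  input=int int read else $  — expand B ::= int int
step 3: stack=$ H else read int int  input=int int read else $  — match int
step 4: stack=$ H else read int  input=int read else $  — match int
step 5: stack=$ H else read  input=read else $  — match read
step 6: stack=$ H else  input=else $  — match else
Stack after step 6: $ H (top = H).

H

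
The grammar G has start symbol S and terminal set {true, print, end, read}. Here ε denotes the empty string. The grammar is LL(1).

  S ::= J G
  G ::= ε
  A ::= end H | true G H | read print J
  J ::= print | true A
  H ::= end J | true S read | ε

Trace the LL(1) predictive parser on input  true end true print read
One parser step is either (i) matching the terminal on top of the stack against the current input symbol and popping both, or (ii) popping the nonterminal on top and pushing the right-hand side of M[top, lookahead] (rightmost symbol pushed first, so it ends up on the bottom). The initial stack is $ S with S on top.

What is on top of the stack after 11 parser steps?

read

step 1: stack=$ S  input=true end true print read $  — expand S ::= J G
step 2: stack=$ G J  input=true end true print read $  — expand J ::= true A
step 3: stack=$ G A true  input=true end true print read $  — match true
step 4: stack=$ G A  input=end true print read $  — expand A ::= end H
step 5: stack=$ G H end  input=end true print read $  — match end
step 6: stack=$ G H  input=true print read $  — expand H ::= true S read
step 7: stack=$ G read S true  input=true print read $  — match true
step 8: stack=$ G read S  input=print read $  — expand S ::= J G
step 9: stack=$ G read G J  input=print read $  — expand J ::= print
step 10: stack=$ G read G print  input=print read $  — match print
step 11: stack=$ G read G  input=read $  — expand G ::= ε
Stack after step 11: $ G read (top = read).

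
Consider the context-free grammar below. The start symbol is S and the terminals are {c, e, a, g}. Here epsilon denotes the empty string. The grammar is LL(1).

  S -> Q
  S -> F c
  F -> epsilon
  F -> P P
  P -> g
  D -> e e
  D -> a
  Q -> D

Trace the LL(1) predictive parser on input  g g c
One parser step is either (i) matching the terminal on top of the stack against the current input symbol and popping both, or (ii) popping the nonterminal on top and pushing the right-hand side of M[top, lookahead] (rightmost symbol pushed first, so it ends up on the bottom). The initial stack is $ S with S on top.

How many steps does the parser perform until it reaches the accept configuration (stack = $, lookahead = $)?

7

step 1: stack=$ S  input=g g c $  — expand S -> F c
step 2: stack=$ c F  input=g g c $  — expand F -> P P
step 3: stack=$ c P P  input=g g c $  — expand P -> g
step 4: stack=$ c P g  input=g g c $  — match g
step 5: stack=$ c P  input=g c $  — expand P -> g
step 6: stack=$ c g  input=g c $  — match g
step 7: stack=$ c  input=c $  — match c
Accept reached after 7 steps.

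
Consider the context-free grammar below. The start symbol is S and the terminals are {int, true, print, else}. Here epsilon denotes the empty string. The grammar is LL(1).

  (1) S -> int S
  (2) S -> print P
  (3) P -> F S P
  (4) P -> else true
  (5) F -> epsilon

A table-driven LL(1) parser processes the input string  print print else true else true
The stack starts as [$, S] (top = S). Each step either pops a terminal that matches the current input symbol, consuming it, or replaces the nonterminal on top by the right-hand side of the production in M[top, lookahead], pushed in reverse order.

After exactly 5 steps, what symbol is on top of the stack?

     Stack      Input                              Action
  1  $ S        print print else true else true $  expand S -> print P
  2  $ P print  print print else true else true $  match print
  3  $ P        print else true else true $        expand P -> F S P
  4  $ P S F    print else true else true $        expand F -> epsilon
  5  $ P S      print else true else true $        expand S -> print P
Stack after step 5: $ P P print (top = print).

print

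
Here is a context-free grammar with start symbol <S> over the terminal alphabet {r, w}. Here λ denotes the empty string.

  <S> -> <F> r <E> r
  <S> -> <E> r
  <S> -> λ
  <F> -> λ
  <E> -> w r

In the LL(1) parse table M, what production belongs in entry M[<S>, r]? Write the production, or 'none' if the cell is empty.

FIRST(<F>): from <F>->λ we get {λ}. So FIRST(<F>) = {λ}.
FIRST(<E>): from <E>->w r we get {w}. So FIRST(<E>) = {w}.
FIRST(<S>): from <S>-><F> r <E> r we get {r}; from <S>-><E> r we get {w}; from <S>->λ we get {λ}. So FIRST(<S>) = {λ, r, w}.
FOLLOW(<S>) includes $ since <S> is the start symbol.
FOLLOW(<S>): <S> appears on no right-hand side. Thus FOLLOW(<S>) = {$}.
For <S> -> <F> r <E> r: FIRST(<F> r <E> r) = {r}, so it goes in M[<S>, t] for t ∈ {r}.
For <S> -> <E> r: FIRST(<E> r) = {w}, so it goes in M[<S>, t] for t ∈ {w}.
For <S> -> λ: FIRST(λ) = {λ}, so it goes in M[<S>, t] for t ∈ {}; since λ ∈ FIRST, also for every t ∈ FOLLOW(<S>) = {$}.

<S> -> <F> r <E> r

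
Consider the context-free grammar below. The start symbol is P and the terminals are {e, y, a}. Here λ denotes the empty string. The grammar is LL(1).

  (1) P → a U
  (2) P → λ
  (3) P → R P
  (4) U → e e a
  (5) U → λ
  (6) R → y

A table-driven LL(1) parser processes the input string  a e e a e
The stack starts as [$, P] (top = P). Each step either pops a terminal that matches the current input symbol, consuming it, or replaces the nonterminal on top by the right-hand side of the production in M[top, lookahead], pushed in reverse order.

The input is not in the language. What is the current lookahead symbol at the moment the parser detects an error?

     Stack    Input        Action
  1  $ P      a e e a e $  expand P → a U
  2  $ U a    a e e a e $  match a
  3  $ U      e e a e $    expand U → e e a
  4  $ a e e  e e a e $    match e
  5  $ a e    e a e $      match e
  6  $ a      a e $        match a
  7  $        e $          error: stack empty but input remains

e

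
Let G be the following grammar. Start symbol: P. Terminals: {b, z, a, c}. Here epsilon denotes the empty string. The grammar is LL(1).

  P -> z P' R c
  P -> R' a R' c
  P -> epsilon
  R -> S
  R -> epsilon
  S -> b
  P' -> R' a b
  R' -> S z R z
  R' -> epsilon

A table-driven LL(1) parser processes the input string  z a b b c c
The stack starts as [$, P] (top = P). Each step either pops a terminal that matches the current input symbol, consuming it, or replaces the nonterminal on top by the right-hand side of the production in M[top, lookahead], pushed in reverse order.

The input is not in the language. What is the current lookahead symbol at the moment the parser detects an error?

step 1: stack=$ P  input=z a b b c c $  — expand P -> z P' R c
step 2: stack=$ c R P' z  input=z a b b c c $  — match z
step 3: stack=$ c R P'  input=a b b c c $  — expand P' -> R' a b
step 4: stack=$ c R b a R'  input=a b b c c $  — expand R' -> epsilon
step 5: stack=$ c R b a  input=a b b c c $  — match a
step 6: stack=$ c R b  input=b b c c $  — match b
step 7: stack=$ c R  input=b c c $  — expand R -> S
step 8: stack=$ c S  input=b c c $  — expand S -> b
step 9: stack=$ c b  input=b c c $  — match b
step 10: stack=$ c  input=c c $  — match c
step 11: stack=$  input=c $  — error: stack empty but input remains

c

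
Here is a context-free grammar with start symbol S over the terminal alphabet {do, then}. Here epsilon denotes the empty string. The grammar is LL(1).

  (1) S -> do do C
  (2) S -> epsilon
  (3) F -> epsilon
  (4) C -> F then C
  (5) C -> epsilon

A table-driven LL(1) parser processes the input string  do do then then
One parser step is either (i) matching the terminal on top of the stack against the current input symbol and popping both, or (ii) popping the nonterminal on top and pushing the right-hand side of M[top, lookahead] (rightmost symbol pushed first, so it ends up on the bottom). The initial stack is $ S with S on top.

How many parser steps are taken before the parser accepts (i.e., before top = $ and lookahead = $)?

step 1: stack=$ S  input=do do then then $  — expand S -> do do C
step 2: stack=$ C do do  input=do do then then $  — match do
step 3: stack=$ C do  input=do then then $  — match do
step 4: stack=$ C  input=then then $  — expand C -> F then C
step 5: stack=$ C then F  input=then then $  — expand F -> epsilon
step 6: stack=$ C then  input=then then $  — match then
step 7: stack=$ C  input=then $  — expand C -> F then C
step 8: stack=$ C then F  input=then $  — expand F -> epsilon
step 9: stack=$ C then  input=then $  — match then
step 10: stack=$ C  input=$  — expand C -> epsilon
Accept reached after 10 steps.

10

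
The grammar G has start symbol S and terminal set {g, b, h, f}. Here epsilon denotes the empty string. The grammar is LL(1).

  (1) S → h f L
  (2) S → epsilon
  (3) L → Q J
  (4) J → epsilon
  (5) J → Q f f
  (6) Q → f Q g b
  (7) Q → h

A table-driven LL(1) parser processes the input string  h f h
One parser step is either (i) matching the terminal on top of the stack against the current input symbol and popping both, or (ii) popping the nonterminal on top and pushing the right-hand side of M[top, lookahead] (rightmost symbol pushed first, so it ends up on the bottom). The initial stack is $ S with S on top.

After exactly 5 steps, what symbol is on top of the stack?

     Stack    Input    Action
  1  $ S      h f h $  expand S → h f L
  2  $ L f h  h f h $  match h
  3  $ L f    f h $    match f
  4  $ L      h $      expand L → Q J
  5  $ J Q    h $      expand Q → h
Stack after step 5: $ J h (top = h).

h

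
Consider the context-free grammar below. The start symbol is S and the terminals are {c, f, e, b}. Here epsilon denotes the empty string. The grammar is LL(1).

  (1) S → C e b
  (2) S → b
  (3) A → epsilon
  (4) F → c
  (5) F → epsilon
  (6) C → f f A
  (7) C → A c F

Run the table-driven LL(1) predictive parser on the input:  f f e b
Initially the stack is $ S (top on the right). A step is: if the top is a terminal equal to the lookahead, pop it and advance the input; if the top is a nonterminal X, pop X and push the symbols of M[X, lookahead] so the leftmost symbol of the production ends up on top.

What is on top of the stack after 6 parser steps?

step 1: stack=$ S  input=f f e b $  — expand S → C e b
step 2: stack=$ b e C  input=f f e b $  — expand C → f f A
step 3: stack=$ b e A f f  input=f f e b $  — match f
step 4: stack=$ b e A f  input=f e b $  — match f
step 5: stack=$ b e A  input=e b $  — expand A → epsilon
step 6: stack=$ b e  input=e b $  — match e
Stack after step 6: $ b (top = b).

b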